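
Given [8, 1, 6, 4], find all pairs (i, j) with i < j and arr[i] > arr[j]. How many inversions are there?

Finding inversions in [8, 1, 6, 4]:

(0, 1): arr[0]=8 > arr[1]=1
(0, 2): arr[0]=8 > arr[2]=6
(0, 3): arr[0]=8 > arr[3]=4
(2, 3): arr[2]=6 > arr[3]=4

Total inversions: 4

The array has 4 inversion(s): (0,1), (0,2), (0,3), (2,3). Each pair (i,j) satisfies i < j and arr[i] > arr[j].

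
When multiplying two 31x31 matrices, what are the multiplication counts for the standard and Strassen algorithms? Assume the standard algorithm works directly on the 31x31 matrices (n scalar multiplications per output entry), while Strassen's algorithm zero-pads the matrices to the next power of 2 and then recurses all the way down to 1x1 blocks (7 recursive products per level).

Matrix multiplication for 31x31 matrices:

Strassen's algorithm requires power-of-2 dimensions. Pad 31x31 to 32x32 (next power of 2).

Standard algorithm: 31^3 = 29791 multiplications
Strassen's algorithm: 7^(log2(32)) = 7^5 = 16807 multiplications
Savings: 29791 - 16807 = 12984 multiplications

Standard: 29791 multiplications (31^3). Strassen: 16807 multiplications (7^5, after padding to 32x32). Strassen reduces 8 recursive multiplications to 7 at each level.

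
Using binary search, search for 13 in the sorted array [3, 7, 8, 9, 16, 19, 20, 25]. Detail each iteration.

Binary search for 13 in [3, 7, 8, 9, 16, 19, 20, 25]:

lo=0, hi=7, mid=3, arr[mid]=9 -> 9 < 13, search right half
lo=4, hi=7, mid=5, arr[mid]=19 -> 19 > 13, search left half
lo=4, hi=4, mid=4, arr[mid]=16 -> 16 > 13, search left half
lo=4 > hi=3, target 13 not found

Binary search determines that 13 is not in the array after 3 comparisons. The search space was exhausted without finding the target.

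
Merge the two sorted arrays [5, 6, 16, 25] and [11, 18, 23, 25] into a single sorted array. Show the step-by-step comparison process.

Merging process:

Compare 5 vs 11: take 5 from left. Merged: [5]
Compare 6 vs 11: take 6 from left. Merged: [5, 6]
Compare 16 vs 11: take 11 from right. Merged: [5, 6, 11]
Compare 16 vs 18: take 16 from left. Merged: [5, 6, 11, 16]
Compare 25 vs 18: take 18 from right. Merged: [5, 6, 11, 16, 18]
Compare 25 vs 23: take 23 from right. Merged: [5, 6, 11, 16, 18, 23]
Compare 25 vs 25: take 25 from left. Merged: [5, 6, 11, 16, 18, 23, 25]
Append remaining from right: [25]. Merged: [5, 6, 11, 16, 18, 23, 25, 25]

Final merged array: [5, 6, 11, 16, 18, 23, 25, 25]
Total comparisons: 7

The merged array is [5, 6, 11, 16, 18, 23, 25, 25], requiring 7 comparisons. The merge step runs in O(n) time where n is the total number of elements.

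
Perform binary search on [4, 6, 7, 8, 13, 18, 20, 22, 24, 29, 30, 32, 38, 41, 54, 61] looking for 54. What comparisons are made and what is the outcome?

Binary search for 54 in [4, 6, 7, 8, 13, 18, 20, 22, 24, 29, 30, 32, 38, 41, 54, 61]:

lo=0, hi=15, mid=7, arr[mid]=22 -> 22 < 54, search right half
lo=8, hi=15, mid=11, arr[mid]=32 -> 32 < 54, search right half
lo=12, hi=15, mid=13, arr[mid]=41 -> 41 < 54, search right half
lo=14, hi=15, mid=14, arr[mid]=54 -> Found target at index 14!

Binary search finds 54 at index 14 after 4 comparisons. The search repeatedly halves the search space by comparing with the middle element.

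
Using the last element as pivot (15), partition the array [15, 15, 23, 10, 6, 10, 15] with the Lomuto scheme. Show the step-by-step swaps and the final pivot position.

Lomuto partition with pivot = 15:

Initial array: [15, 15, 23, 10, 6, 10, 15]

arr[0]=15 <= 15: swap with position 0, array becomes [15, 15, 23, 10, 6, 10, 15]
arr[1]=15 <= 15: swap with position 1, array becomes [15, 15, 23, 10, 6, 10, 15]
arr[2]=23 > 15: no swap
arr[3]=10 <= 15: swap with position 2, array becomes [15, 15, 10, 23, 6, 10, 15]
arr[4]=6 <= 15: swap with position 3, array becomes [15, 15, 10, 6, 23, 10, 15]
arr[5]=10 <= 15: swap with position 4, array becomes [15, 15, 10, 6, 10, 23, 15]

Place pivot at position 5: [15, 15, 10, 6, 10, 15, 23]
Pivot position: 5

After partitioning with pivot 15, the array becomes [15, 15, 10, 6, 10, 15, 23]. The pivot is placed at index 5. All elements to the left of the pivot are <= 15, and all elements to the right are > 15.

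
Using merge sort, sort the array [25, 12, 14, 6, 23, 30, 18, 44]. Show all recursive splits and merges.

Merge sort trace:

Split: [25, 12, 14, 6, 23, 30, 18, 44] -> [25, 12, 14, 6] and [23, 30, 18, 44]
  Split: [25, 12, 14, 6] -> [25, 12] and [14, 6]
    Split: [25, 12] -> [25] and [12]
    Merge: [25] + [12] -> [12, 25]
    Split: [14, 6] -> [14] and [6]
    Merge: [14] + [6] -> [6, 14]
  Merge: [12, 25] + [6, 14] -> [6, 12, 14, 25]
  Split: [23, 30, 18, 44] -> [23, 30] and [18, 44]
    Split: [23, 30] -> [23] and [30]
    Merge: [23] + [30] -> [23, 30]
    Split: [18, 44] -> [18] and [44]
    Merge: [18] + [44] -> [18, 44]
  Merge: [23, 30] + [18, 44] -> [18, 23, 30, 44]
Merge: [6, 12, 14, 25] + [18, 23, 30, 44] -> [6, 12, 14, 18, 23, 25, 30, 44]

Final sorted array: [6, 12, 14, 18, 23, 25, 30, 44]

The merge sort proceeds by recursively splitting the array and merging sorted halves.
After all merges, the sorted array is [6, 12, 14, 18, 23, 25, 30, 44].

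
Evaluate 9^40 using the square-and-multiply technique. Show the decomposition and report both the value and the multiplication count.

Computing 9^40 by squaring (build up from 9^1; each line after the first costs one multiplication):

9^1 = 9
9^2 = (9^1)^2 = 9^2 = 81
9^4 = (9^2)^2 = 81^2 = 6561
9^5 = 9 * 9^4 = 9 * 6561 = 59049
9^10 = (9^5)^2 = 59049^2 = 3486784401
9^20 = (9^10)^2 = 3486784401^2 = 12157665459056928801
9^40 = (9^20)^2 = 12157665459056928801^2 = 147808829414345923316083210206383297601

Result: 147808829414345923316083210206383297601
Multiplications needed: 6 (6 lines after 9^1)

9^40 = 147808829414345923316083210206383297601. Using exponentiation by squaring, this requires 6 multiplications. The key idea: if the exponent is even, square the half-power; if odd, multiply by the base once.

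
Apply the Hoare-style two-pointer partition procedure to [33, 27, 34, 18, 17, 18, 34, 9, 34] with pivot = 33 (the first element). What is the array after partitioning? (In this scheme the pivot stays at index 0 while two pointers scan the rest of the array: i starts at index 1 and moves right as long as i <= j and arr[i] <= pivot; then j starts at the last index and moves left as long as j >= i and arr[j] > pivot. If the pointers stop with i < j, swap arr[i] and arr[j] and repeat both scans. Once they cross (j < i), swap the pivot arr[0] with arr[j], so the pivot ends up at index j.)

Hoare-style two-pointer partition with pivot = 33:

Initial array: [33, 27, 34, 18, 17, 18, 34, 9, 34]

Pointers start at i = 1, j = 8.
i stops at index 2 (arr[2]=34 > 33), j stops at index 7 (arr[7]=9 <= 33): swap arr[2] and arr[7], array becomes [33, 27, 9, 18, 17, 18, 34, 34, 34]
i ends at 6, j ends at 5: the pointers have crossed (j < i), so scanning stops.

Swap pivot arr[0] with arr[5] to place pivot at position 5: [18, 27, 9, 18, 17, 33, 34, 34, 34]
Pivot position: 5

After partitioning with pivot 33, the array becomes [18, 27, 9, 18, 17, 33, 34, 34, 34]. The pivot is placed at index 5. All elements to the left of the pivot are <= 33, and all elements to the right are > 33.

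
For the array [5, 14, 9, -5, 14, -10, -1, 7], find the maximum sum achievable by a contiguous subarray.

Using Kadane's algorithm on [5, 14, 9, -5, 14, -10, -1, 7]:

Scanning through the array:
Position 1 (value 14): max_ending_here = 19, max_so_far = 19
Position 2 (value 9): max_ending_here = 28, max_so_far = 28
Position 3 (value -5): max_ending_here = 23, max_so_far = 28
Position 4 (value 14): max_ending_here = 37, max_so_far = 37
Position 5 (value -10): max_ending_here = 27, max_so_far = 37
Position 6 (value -1): max_ending_here = 26, max_so_far = 37
Position 7 (value 7): max_ending_here = 33, max_so_far = 37

Maximum subarray: [5, 14, 9, -5, 14]
Maximum sum: 37

The maximum subarray is [5, 14, 9, -5, 14] with sum 37. This subarray runs from index 0 to index 4.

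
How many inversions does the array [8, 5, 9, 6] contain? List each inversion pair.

Finding inversions in [8, 5, 9, 6]:

(0, 1): arr[0]=8 > arr[1]=5
(0, 3): arr[0]=8 > arr[3]=6
(2, 3): arr[2]=9 > arr[3]=6

Total inversions: 3

The array has 3 inversion(s): (0,1), (0,3), (2,3). Each pair (i,j) satisfies i < j and arr[i] > arr[j].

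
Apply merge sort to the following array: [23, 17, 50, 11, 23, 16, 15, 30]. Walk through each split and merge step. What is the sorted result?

Merge sort trace:

Split: [23, 17, 50, 11, 23, 16, 15, 30] -> [23, 17, 50, 11] and [23, 16, 15, 30]
  Split: [23, 17, 50, 11] -> [23, 17] and [50, 11]
    Split: [23, 17] -> [23] and [17]
    Merge: [23] + [17] -> [17, 23]
    Split: [50, 11] -> [50] and [11]
    Merge: [50] + [11] -> [11, 50]
  Merge: [17, 23] + [11, 50] -> [11, 17, 23, 50]
  Split: [23, 16, 15, 30] -> [23, 16] and [15, 30]
    Split: [23, 16] -> [23] and [16]
    Merge: [23] + [16] -> [16, 23]
    Split: [15, 30] -> [15] and [30]
    Merge: [15] + [30] -> [15, 30]
  Merge: [16, 23] + [15, 30] -> [15, 16, 23, 30]
Merge: [11, 17, 23, 50] + [15, 16, 23, 30] -> [11, 15, 16, 17, 23, 23, 30, 50]

Final sorted array: [11, 15, 16, 17, 23, 23, 30, 50]

The merge sort proceeds by recursively splitting the array and merging sorted halves.
After all merges, the sorted array is [11, 15, 16, 17, 23, 23, 30, 50].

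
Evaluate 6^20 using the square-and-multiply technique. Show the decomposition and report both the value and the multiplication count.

Computing 6^20 by squaring (build up from 6^1; each line after the first costs one multiplication):

6^1 = 6
6^2 = (6^1)^2 = 6^2 = 36
6^4 = (6^2)^2 = 36^2 = 1296
6^5 = 6 * 6^4 = 6 * 1296 = 7776
6^10 = (6^5)^2 = 7776^2 = 60466176
6^20 = (6^10)^2 = 60466176^2 = 3656158440062976

Result: 3656158440062976
Multiplications needed: 5 (5 lines after 6^1)

6^20 = 3656158440062976. Using exponentiation by squaring, this requires 5 multiplications. The key idea: if the exponent is even, square the half-power; if odd, multiply by the base once.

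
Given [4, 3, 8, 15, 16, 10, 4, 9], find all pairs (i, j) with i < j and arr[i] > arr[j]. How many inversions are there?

Finding inversions in [4, 3, 8, 15, 16, 10, 4, 9]:

(0, 1): arr[0]=4 > arr[1]=3
(2, 6): arr[2]=8 > arr[6]=4
(3, 5): arr[3]=15 > arr[5]=10
(3, 6): arr[3]=15 > arr[6]=4
(3, 7): arr[3]=15 > arr[7]=9
(4, 5): arr[4]=16 > arr[5]=10
(4, 6): arr[4]=16 > arr[6]=4
(4, 7): arr[4]=16 > arr[7]=9
(5, 6): arr[5]=10 > arr[6]=4
(5, 7): arr[5]=10 > arr[7]=9

Total inversions: 10

The array has 10 inversion(s): (0,1), (2,6), (3,5), (3,6), (3,7), (4,5), (4,6), (4,7), (5,6), (5,7). Each pair (i,j) satisfies i < j and arr[i] > arr[j].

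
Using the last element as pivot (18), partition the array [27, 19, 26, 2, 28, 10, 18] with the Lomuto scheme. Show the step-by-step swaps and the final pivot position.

Lomuto partition with pivot = 18:

Initial array: [27, 19, 26, 2, 28, 10, 18]

arr[0]=27 > 18: no swap
arr[1]=19 > 18: no swap
arr[2]=26 > 18: no swap
arr[3]=2 <= 18: swap with position 0, array becomes [2, 19, 26, 27, 28, 10, 18]
arr[4]=28 > 18: no swap
arr[5]=10 <= 18: swap with position 1, array becomes [2, 10, 26, 27, 28, 19, 18]

Place pivot at position 2: [2, 10, 18, 27, 28, 19, 26]
Pivot position: 2

After partitioning with pivot 18, the array becomes [2, 10, 18, 27, 28, 19, 26]. The pivot is placed at index 2. All elements to the left of the pivot are <= 18, and all elements to the right are > 18.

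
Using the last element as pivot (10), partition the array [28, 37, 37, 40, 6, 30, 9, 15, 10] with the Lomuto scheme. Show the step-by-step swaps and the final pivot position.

Lomuto partition with pivot = 10:

Initial array: [28, 37, 37, 40, 6, 30, 9, 15, 10]

arr[0]=28 > 10: no swap
arr[1]=37 > 10: no swap
arr[2]=37 > 10: no swap
arr[3]=40 > 10: no swap
arr[4]=6 <= 10: swap with position 0, array becomes [6, 37, 37, 40, 28, 30, 9, 15, 10]
arr[5]=30 > 10: no swap
arr[6]=9 <= 10: swap with position 1, array becomes [6, 9, 37, 40, 28, 30, 37, 15, 10]
arr[7]=15 > 10: no swap

Place pivot at position 2: [6, 9, 10, 40, 28, 30, 37, 15, 37]
Pivot position: 2

After partitioning with pivot 10, the array becomes [6, 9, 10, 40, 28, 30, 37, 15, 37]. The pivot is placed at index 2. All elements to the left of the pivot are <= 10, and all elements to the right are > 10.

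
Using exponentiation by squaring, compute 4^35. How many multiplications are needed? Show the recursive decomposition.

Computing 4^35 by squaring (build up from 4^1; each line after the first costs one multiplication):

4^1 = 4
4^2 = (4^1)^2 = 4^2 = 16
4^4 = (4^2)^2 = 16^2 = 256
4^8 = (4^4)^2 = 256^2 = 65536
4^16 = (4^8)^2 = 65536^2 = 4294967296
4^17 = 4 * 4^16 = 4 * 4294967296 = 17179869184
4^34 = (4^17)^2 = 17179869184^2 = 295147905179352825856
4^35 = 4 * 4^34 = 4 * 295147905179352825856 = 1180591620717411303424

Result: 1180591620717411303424
Multiplications needed: 7 (7 lines after 4^1)

4^35 = 1180591620717411303424. Using exponentiation by squaring, this requires 7 multiplications. The key idea: if the exponent is even, square the half-power; if odd, multiply by the base once.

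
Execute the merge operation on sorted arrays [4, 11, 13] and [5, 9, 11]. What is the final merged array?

Merging process:

Compare 4 vs 5: take 4 from left. Merged: [4]
Compare 11 vs 5: take 5 from right. Merged: [4, 5]
Compare 11 vs 9: take 9 from right. Merged: [4, 5, 9]
Compare 11 vs 11: take 11 from left. Merged: [4, 5, 9, 11]
Compare 13 vs 11: take 11 from right. Merged: [4, 5, 9, 11, 11]
Append remaining from left: [13]. Merged: [4, 5, 9, 11, 11, 13]

Final merged array: [4, 5, 9, 11, 11, 13]
Total comparisons: 5

The merged array is [4, 5, 9, 11, 11, 13], requiring 5 comparisons. The merge step runs in O(n) time where n is the total number of elements.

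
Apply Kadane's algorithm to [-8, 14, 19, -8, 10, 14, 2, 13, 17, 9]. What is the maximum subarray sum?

Using Kadane's algorithm on [-8, 14, 19, -8, 10, 14, 2, 13, 17, 9]:

Scanning through the array:
Position 1 (value 14): max_ending_here = 14, max_so_far = 14
Position 2 (value 19): max_ending_here = 33, max_so_far = 33
Position 3 (value -8): max_ending_here = 25, max_so_far = 33
Position 4 (value 10): max_ending_here = 35, max_so_far = 35
Position 5 (value 14): max_ending_here = 49, max_so_far = 49
Position 6 (value 2): max_ending_here = 51, max_so_far = 51
Position 7 (value 13): max_ending_here = 64, max_so_far = 64
Position 8 (value 17): max_ending_here = 81, max_so_far = 81
Position 9 (value 9): max_ending_here = 90, max_so_far = 90

Maximum subarray: [14, 19, -8, 10, 14, 2, 13, 17, 9]
Maximum sum: 90

The maximum subarray is [14, 19, -8, 10, 14, 2, 13, 17, 9] with sum 90. This subarray runs from index 1 to index 9.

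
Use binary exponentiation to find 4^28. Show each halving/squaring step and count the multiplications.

Computing 4^28 by squaring (build up from 4^1; each line after the first costs one multiplication):

4^1 = 4
4^2 = (4^1)^2 = 4^2 = 16
4^3 = 4 * 4^2 = 4 * 16 = 64
4^6 = (4^3)^2 = 64^2 = 4096
4^7 = 4 * 4^6 = 4 * 4096 = 16384
4^14 = (4^7)^2 = 16384^2 = 268435456
4^28 = (4^14)^2 = 268435456^2 = 72057594037927936

Result: 72057594037927936
Multiplications needed: 6 (6 lines after 4^1)

4^28 = 72057594037927936. Using exponentiation by squaring, this requires 6 multiplications. The key idea: if the exponent is even, square the half-power; if odd, multiply by the base once.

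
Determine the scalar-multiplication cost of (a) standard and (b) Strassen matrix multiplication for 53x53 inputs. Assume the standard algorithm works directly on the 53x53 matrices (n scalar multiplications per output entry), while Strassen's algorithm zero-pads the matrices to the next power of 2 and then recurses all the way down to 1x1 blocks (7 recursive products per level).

Matrix multiplication for 53x53 matrices:

Strassen's algorithm requires power-of-2 dimensions. Pad 53x53 to 64x64 (next power of 2).

Standard algorithm: 53^3 = 148877 multiplications
Strassen's algorithm: 7^(log2(64)) = 7^6 = 117649 multiplications
Savings: 148877 - 117649 = 31228 multiplications

Standard: 148877 multiplications (53^3). Strassen: 117649 multiplications (7^6, after padding to 64x64). Strassen reduces 8 recursive multiplications to 7 at each level.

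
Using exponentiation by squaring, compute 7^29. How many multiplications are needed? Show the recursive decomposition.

Computing 7^29 by squaring (build up from 7^1; each line after the first costs one multiplication):

7^1 = 7
7^2 = (7^1)^2 = 7^2 = 49
7^3 = 7 * 7^2 = 7 * 49 = 343
7^6 = (7^3)^2 = 343^2 = 117649
7^7 = 7 * 7^6 = 7 * 117649 = 823543
7^14 = (7^7)^2 = 823543^2 = 678223072849
7^28 = (7^14)^2 = 678223072849^2 = 459986536544739960976801
7^29 = 7 * 7^28 = 7 * 459986536544739960976801 = 3219905755813179726837607

Result: 3219905755813179726837607
Multiplications needed: 7 (7 lines after 7^1)

7^29 = 3219905755813179726837607. Using exponentiation by squaring, this requires 7 multiplications. The key idea: if the exponent is even, square the half-power; if odd, multiply by the base once.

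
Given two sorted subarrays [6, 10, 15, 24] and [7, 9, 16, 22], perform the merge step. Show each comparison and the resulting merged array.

Merging process:

Compare 6 vs 7: take 6 from left. Merged: [6]
Compare 10 vs 7: take 7 from right. Merged: [6, 7]
Compare 10 vs 9: take 9 from right. Merged: [6, 7, 9]
Compare 10 vs 16: take 10 from left. Merged: [6, 7, 9, 10]
Compare 15 vs 16: take 15 from left. Merged: [6, 7, 9, 10, 15]
Compare 24 vs 16: take 16 from right. Merged: [6, 7, 9, 10, 15, 16]
Compare 24 vs 22: take 22 from right. Merged: [6, 7, 9, 10, 15, 16, 22]
Append remaining from left: [24]. Merged: [6, 7, 9, 10, 15, 16, 22, 24]

Final merged array: [6, 7, 9, 10, 15, 16, 22, 24]
Total comparisons: 7

The merged array is [6, 7, 9, 10, 15, 16, 22, 24], requiring 7 comparisons. The merge step runs in O(n) time where n is the total number of elements.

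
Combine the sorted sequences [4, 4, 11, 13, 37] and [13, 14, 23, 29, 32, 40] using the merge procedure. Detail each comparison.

Merging process:

Compare 4 vs 13: take 4 from left. Merged: [4]
Compare 4 vs 13: take 4 from left. Merged: [4, 4]
Compare 11 vs 13: take 11 from left. Merged: [4, 4, 11]
Compare 13 vs 13: take 13 from left. Merged: [4, 4, 11, 13]
Compare 37 vs 13: take 13 from right. Merged: [4, 4, 11, 13, 13]
Compare 37 vs 14: take 14 from right. Merged: [4, 4, 11, 13, 13, 14]
Compare 37 vs 23: take 23 from right. Merged: [4, 4, 11, 13, 13, 14, 23]
Compare 37 vs 29: take 29 from right. Merged: [4, 4, 11, 13, 13, 14, 23, 29]
Compare 37 vs 32: take 32 from right. Merged: [4, 4, 11, 13, 13, 14, 23, 29, 32]
Compare 37 vs 40: take 37 from left. Merged: [4, 4, 11, 13, 13, 14, 23, 29, 32, 37]
Append remaining from right: [40]. Merged: [4, 4, 11, 13, 13, 14, 23, 29, 32, 37, 40]

Final merged array: [4, 4, 11, 13, 13, 14, 23, 29, 32, 37, 40]
Total comparisons: 10

The merged array is [4, 4, 11, 13, 13, 14, 23, 29, 32, 37, 40], requiring 10 comparisons. The merge step runs in O(n) time where n is the total number of elements.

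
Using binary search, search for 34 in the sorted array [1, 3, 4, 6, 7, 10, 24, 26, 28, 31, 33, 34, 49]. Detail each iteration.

Binary search for 34 in [1, 3, 4, 6, 7, 10, 24, 26, 28, 31, 33, 34, 49]:

lo=0, hi=12, mid=6, arr[mid]=24 -> 24 < 34, search right half
lo=7, hi=12, mid=9, arr[mid]=31 -> 31 < 34, search right half
lo=10, hi=12, mid=11, arr[mid]=34 -> Found target at index 11!

Binary search finds 34 at index 11 after 3 comparisons. The search repeatedly halves the search space by comparing with the middle element.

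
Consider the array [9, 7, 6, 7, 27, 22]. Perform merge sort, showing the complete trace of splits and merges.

Merge sort trace:

Split: [9, 7, 6, 7, 27, 22] -> [9, 7, 6] and [7, 27, 22]
  Split: [9, 7, 6] -> [9] and [7, 6]
    Split: [7, 6] -> [7] and [6]
    Merge: [7] + [6] -> [6, 7]
  Merge: [9] + [6, 7] -> [6, 7, 9]
  Split: [7, 27, 22] -> [7] and [27, 22]
    Split: [27, 22] -> [27] and [22]
    Merge: [27] + [22] -> [22, 27]
  Merge: [7] + [22, 27] -> [7, 22, 27]
Merge: [6, 7, 9] + [7, 22, 27] -> [6, 7, 7, 9, 22, 27]

Final sorted array: [6, 7, 7, 9, 22, 27]

The merge sort proceeds by recursively splitting the array and merging sorted halves.
After all merges, the sorted array is [6, 7, 7, 9, 22, 27].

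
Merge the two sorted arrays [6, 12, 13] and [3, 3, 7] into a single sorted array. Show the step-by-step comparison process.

Merging process:

Compare 6 vs 3: take 3 from right. Merged: [3]
Compare 6 vs 3: take 3 from right. Merged: [3, 3]
Compare 6 vs 7: take 6 from left. Merged: [3, 3, 6]
Compare 12 vs 7: take 7 from right. Merged: [3, 3, 6, 7]
Append remaining from left: [12, 13]. Merged: [3, 3, 6, 7, 12, 13]

Final merged array: [3, 3, 6, 7, 12, 13]
Total comparisons: 4

The merged array is [3, 3, 6, 7, 12, 13], requiring 4 comparisons. The merge step runs in O(n) time where n is the total number of elements.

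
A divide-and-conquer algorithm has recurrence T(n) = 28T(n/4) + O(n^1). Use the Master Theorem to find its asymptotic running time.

Master Theorem for T(n) = 28T(n/4) + O(n^1):

a = 28, b = 4, c = 1
log_b(a) = log_4(28) = 2.4037

Case 1: c = 1 < log_4(28) = 2.4037
T(n) = O(n^(log_4 28))

For T(n) = 28T(n/4) + O(n^1): log_4(28) = 2.4037. This is Case 1 of the Master Theorem (c < log_b(a), work dominated by leaves), giving O(n^(log_4 28)).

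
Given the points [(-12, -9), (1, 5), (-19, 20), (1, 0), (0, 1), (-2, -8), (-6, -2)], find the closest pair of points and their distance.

Computing all pairwise distances among 7 points:

d((-12, -9), (1, 5)) = 19.105
d((-12, -9), (-19, 20)) = 29.8329
d((-12, -9), (1, 0)) = 15.8114
d((-12, -9), (0, 1)) = 15.6205
d((-12, -9), (-2, -8)) = 10.0499
d((-12, -9), (-6, -2)) = 9.2195
d((1, 5), (-19, 20)) = 25.0
d((1, 5), (1, 0)) = 5.0
d((1, 5), (0, 1)) = 4.1231
d((1, 5), (-2, -8)) = 13.3417
d((1, 5), (-6, -2)) = 9.8995
d((-19, 20), (1, 0)) = 28.2843
d((-19, 20), (0, 1)) = 26.8701
d((-19, 20), (-2, -8)) = 32.7567
d((-19, 20), (-6, -2)) = 25.5539
d((1, 0), (0, 1)) = 1.4142 <-- minimum
d((1, 0), (-2, -8)) = 8.544
d((1, 0), (-6, -2)) = 7.2801
d((0, 1), (-2, -8)) = 9.2195
d((0, 1), (-6, -2)) = 6.7082
d((-2, -8), (-6, -2)) = 7.2111

Closest pair: (1, 0) and (0, 1) with distance 1.4142

The closest pair is (1, 0) and (0, 1) with Euclidean distance 1.4142. For 7 points, brute-force pairwise comparison is shown above. For large n, the divide-and-conquer algorithm (sort by x, recurse on halves, check the dividing strip) achieves O(n log n).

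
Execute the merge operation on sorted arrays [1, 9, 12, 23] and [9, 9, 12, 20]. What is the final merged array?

Merging process:

Compare 1 vs 9: take 1 from left. Merged: [1]
Compare 9 vs 9: take 9 from left. Merged: [1, 9]
Compare 12 vs 9: take 9 from right. Merged: [1, 9, 9]
Compare 12 vs 9: take 9 from right. Merged: [1, 9, 9, 9]
Compare 12 vs 12: take 12 from left. Merged: [1, 9, 9, 9, 12]
Compare 23 vs 12: take 12 from right. Merged: [1, 9, 9, 9, 12, 12]
Compare 23 vs 20: take 20 from right. Merged: [1, 9, 9, 9, 12, 12, 20]
Append remaining from left: [23]. Merged: [1, 9, 9, 9, 12, 12, 20, 23]

Final merged array: [1, 9, 9, 9, 12, 12, 20, 23]
Total comparisons: 7

The merged array is [1, 9, 9, 9, 12, 12, 20, 23], requiring 7 comparisons. The merge step runs in O(n) time where n is the total number of elements.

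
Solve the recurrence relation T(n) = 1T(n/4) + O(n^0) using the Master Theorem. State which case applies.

Master Theorem for T(n) = 1T(n/4) + O(n^0):

a = 1, b = 4, c = 0
log_b(a) = log_4(1) = 0.0000

Case 2: c = 0 = log_4(1) = 0.0000
T(n) = O(n^0 log n) = O(log n)

For T(n) = 1T(n/4) + O(n^0): log_4(1) = 0.0000. This is Case 2 of the Master Theorem (c = log_b(a), equal work at all levels), giving O(log n).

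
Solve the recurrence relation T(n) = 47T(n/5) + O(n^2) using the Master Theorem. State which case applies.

Master Theorem for T(n) = 47T(n/5) + O(n^2):

a = 47, b = 5, c = 2
log_b(a) = log_5(47) = 2.3922

Case 1: c = 2 < log_5(47) = 2.3922
T(n) = O(n^(log_5 47))

For T(n) = 47T(n/5) + O(n^2): log_5(47) = 2.3922. This is Case 1 of the Master Theorem (c < log_b(a), work dominated by leaves), giving O(n^(log_5 47)).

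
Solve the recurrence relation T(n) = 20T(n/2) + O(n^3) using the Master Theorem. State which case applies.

Master Theorem for T(n) = 20T(n/2) + O(n^3):

a = 20, b = 2, c = 3
log_b(a) = log_2(20) = 4.3219

Case 1: c = 3 < log_2(20) = 4.3219
T(n) = O(n^(log_2 20))

For T(n) = 20T(n/2) + O(n^3): log_2(20) = 4.3219. This is Case 1 of the Master Theorem (c < log_b(a), work dominated by leaves), giving O(n^(log_2 20)).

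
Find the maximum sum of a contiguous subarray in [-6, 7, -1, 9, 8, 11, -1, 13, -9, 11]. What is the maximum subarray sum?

Using Kadane's algorithm on [-6, 7, -1, 9, 8, 11, -1, 13, -9, 11]:

Scanning through the array:
Position 1 (value 7): max_ending_here = 7, max_so_far = 7
Position 2 (value -1): max_ending_here = 6, max_so_far = 7
Position 3 (value 9): max_ending_here = 15, max_so_far = 15
Position 4 (value 8): max_ending_here = 23, max_so_far = 23
Position 5 (value 11): max_ending_here = 34, max_so_far = 34
Position 6 (value -1): max_ending_here = 33, max_so_far = 34
Position 7 (value 13): max_ending_here = 46, max_so_far = 46
Position 8 (value -9): max_ending_here = 37, max_so_far = 46
Position 9 (value 11): max_ending_here = 48, max_so_far = 48

Maximum subarray: [7, -1, 9, 8, 11, -1, 13, -9, 11]
Maximum sum: 48

The maximum subarray is [7, -1, 9, 8, 11, -1, 13, -9, 11] with sum 48. This subarray runs from index 1 to index 9.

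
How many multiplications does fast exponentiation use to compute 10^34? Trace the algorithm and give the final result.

Computing 10^34 by squaring (build up from 10^1; each line after the first costs one multiplication):

10^1 = 10
10^2 = (10^1)^2 = 10^2 = 100
10^4 = (10^2)^2 = 100^2 = 10000
10^8 = (10^4)^2 = 10000^2 = 100000000
10^16 = (10^8)^2 = 100000000^2 = 10000000000000000
10^17 = 10 * 10^16 = 10 * 10000000000000000 = 100000000000000000
10^34 = (10^17)^2 = 100000000000000000^2 = 10000000000000000000000000000000000

Result: 10000000000000000000000000000000000
Multiplications needed: 6 (6 lines after 10^1)

10^34 = 10000000000000000000000000000000000. Using exponentiation by squaring, this requires 6 multiplications. The key idea: if the exponent is even, square the half-power; if odd, multiply by the base once.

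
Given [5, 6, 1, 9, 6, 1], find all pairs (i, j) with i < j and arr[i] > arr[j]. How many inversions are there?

Finding inversions in [5, 6, 1, 9, 6, 1]:

(0, 2): arr[0]=5 > arr[2]=1
(0, 5): arr[0]=5 > arr[5]=1
(1, 2): arr[1]=6 > arr[2]=1
(1, 5): arr[1]=6 > arr[5]=1
(3, 4): arr[3]=9 > arr[4]=6
(3, 5): arr[3]=9 > arr[5]=1
(4, 5): arr[4]=6 > arr[5]=1

Total inversions: 7

The array has 7 inversion(s): (0,2), (0,5), (1,2), (1,5), (3,4), (3,5), (4,5). Each pair (i,j) satisfies i < j and arr[i] > arr[j].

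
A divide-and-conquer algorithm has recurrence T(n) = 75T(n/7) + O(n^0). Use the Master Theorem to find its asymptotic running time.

Master Theorem for T(n) = 75T(n/7) + O(n^0):

a = 75, b = 7, c = 0
log_b(a) = log_7(75) = 2.2187

Case 1: c = 0 < log_7(75) = 2.2187
T(n) = O(n^(log_7 75))

For T(n) = 75T(n/7) + O(n^0): log_7(75) = 2.2187. This is Case 1 of the Master Theorem (c < log_b(a), work dominated by leaves), giving O(n^(log_7 75)).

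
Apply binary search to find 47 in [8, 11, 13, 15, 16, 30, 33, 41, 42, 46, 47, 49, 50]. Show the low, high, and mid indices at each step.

Binary search for 47 in [8, 11, 13, 15, 16, 30, 33, 41, 42, 46, 47, 49, 50]:

lo=0, hi=12, mid=6, arr[mid]=33 -> 33 < 47, search right half
lo=7, hi=12, mid=9, arr[mid]=46 -> 46 < 47, search right half
lo=10, hi=12, mid=11, arr[mid]=49 -> 49 > 47, search left half
lo=10, hi=10, mid=10, arr[mid]=47 -> Found target at index 10!

Binary search finds 47 at index 10 after 4 comparisons. The search repeatedly halves the search space by comparing with the middle element.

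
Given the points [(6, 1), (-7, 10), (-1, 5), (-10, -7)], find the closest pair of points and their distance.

Computing all pairwise distances among 4 points:

d((6, 1), (-7, 10)) = 15.8114
d((6, 1), (-1, 5)) = 8.0623
d((6, 1), (-10, -7)) = 17.8885
d((-7, 10), (-1, 5)) = 7.8102 <-- minimum
d((-7, 10), (-10, -7)) = 17.2627
d((-1, 5), (-10, -7)) = 15.0

Closest pair: (-7, 10) and (-1, 5) with distance 7.8102

The closest pair is (-7, 10) and (-1, 5) with Euclidean distance 7.8102. For 4 points, brute-force pairwise comparison is shown above. For large n, the divide-and-conquer algorithm (sort by x, recurse on halves, check the dividing strip) achieves O(n log n).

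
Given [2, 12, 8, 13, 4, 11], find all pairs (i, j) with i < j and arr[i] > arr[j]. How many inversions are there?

Finding inversions in [2, 12, 8, 13, 4, 11]:

(1, 2): arr[1]=12 > arr[2]=8
(1, 4): arr[1]=12 > arr[4]=4
(1, 5): arr[1]=12 > arr[5]=11
(2, 4): arr[2]=8 > arr[4]=4
(3, 4): arr[3]=13 > arr[4]=4
(3, 5): arr[3]=13 > arr[5]=11

Total inversions: 6

The array has 6 inversion(s): (1,2), (1,4), (1,5), (2,4), (3,4), (3,5). Each pair (i,j) satisfies i < j and arr[i] > arr[j].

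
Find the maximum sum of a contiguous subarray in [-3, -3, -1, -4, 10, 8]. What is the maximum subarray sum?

Using Kadane's algorithm on [-3, -3, -1, -4, 10, 8]:

Scanning through the array:
Position 1 (value -3): max_ending_here = -3, max_so_far = -3
Position 2 (value -1): max_ending_here = -1, max_so_far = -1
Position 3 (value -4): max_ending_here = -4, max_so_far = -1
Position 4 (value 10): max_ending_here = 10, max_so_far = 10
Position 5 (value 8): max_ending_here = 18, max_so_far = 18

Maximum subarray: [10, 8]
Maximum sum: 18

The maximum subarray is [10, 8] with sum 18. This subarray runs from index 4 to index 5.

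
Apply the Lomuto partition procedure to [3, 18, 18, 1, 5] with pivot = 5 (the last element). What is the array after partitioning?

Lomuto partition with pivot = 5:

Initial array: [3, 18, 18, 1, 5]

arr[0]=3 <= 5: swap with position 0, array becomes [3, 18, 18, 1, 5]
arr[1]=18 > 5: no swap
arr[2]=18 > 5: no swap
arr[3]=1 <= 5: swap with position 1, array becomes [3, 1, 18, 18, 5]

Place pivot at position 2: [3, 1, 5, 18, 18]
Pivot position: 2

After partitioning with pivot 5, the array becomes [3, 1, 5, 18, 18]. The pivot is placed at index 2. All elements to the left of the pivot are <= 5, and all elements to the right are > 5.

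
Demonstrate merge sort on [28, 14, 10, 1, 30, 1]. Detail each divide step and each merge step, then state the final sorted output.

Merge sort trace:

Split: [28, 14, 10, 1, 30, 1] -> [28, 14, 10] and [1, 30, 1]
  Split: [28, 14, 10] -> [28] and [14, 10]
    Split: [14, 10] -> [14] and [10]
    Merge: [14] + [10] -> [10, 14]
  Merge: [28] + [10, 14] -> [10, 14, 28]
  Split: [1, 30, 1] -> [1] and [30, 1]
    Split: [30, 1] -> [30] and [1]
    Merge: [30] + [1] -> [1, 30]
  Merge: [1] + [1, 30] -> [1, 1, 30]
Merge: [10, 14, 28] + [1, 1, 30] -> [1, 1, 10, 14, 28, 30]

Final sorted array: [1, 1, 10, 14, 28, 30]

The merge sort proceeds by recursively splitting the array and merging sorted halves.
After all merges, the sorted array is [1, 1, 10, 14, 28, 30].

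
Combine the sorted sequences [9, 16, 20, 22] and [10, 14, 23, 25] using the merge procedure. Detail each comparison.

Merging process:

Compare 9 vs 10: take 9 from left. Merged: [9]
Compare 16 vs 10: take 10 from right. Merged: [9, 10]
Compare 16 vs 14: take 14 from right. Merged: [9, 10, 14]
Compare 16 vs 23: take 16 from left. Merged: [9, 10, 14, 16]
Compare 20 vs 23: take 20 from left. Merged: [9, 10, 14, 16, 20]
Compare 22 vs 23: take 22 from left. Merged: [9, 10, 14, 16, 20, 22]
Append remaining from right: [23, 25]. Merged: [9, 10, 14, 16, 20, 22, 23, 25]

Final merged array: [9, 10, 14, 16, 20, 22, 23, 25]
Total comparisons: 6

The merged array is [9, 10, 14, 16, 20, 22, 23, 25], requiring 6 comparisons. The merge step runs in O(n) time where n is the total number of elements.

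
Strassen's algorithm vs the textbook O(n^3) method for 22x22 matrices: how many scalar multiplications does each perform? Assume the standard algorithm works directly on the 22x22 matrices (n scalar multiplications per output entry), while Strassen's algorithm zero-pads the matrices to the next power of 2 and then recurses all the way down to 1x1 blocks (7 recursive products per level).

Matrix multiplication for 22x22 matrices:

Strassen's algorithm requires power-of-2 dimensions. Pad 22x22 to 32x32 (next power of 2).

Standard algorithm: 22^3 = 10648 multiplications
Strassen's algorithm: 7^(log2(32)) = 7^5 = 16807 multiplications
Difference: 10648 - 16807 = -6159 (Strassen uses MORE here due to padding overhead — for small or just-over-power-of-2 n, padding can outweigh the per-level savings)

Standard: 10648 multiplications (22^3). Strassen: 16807 multiplications (7^5, after padding to 32x32). Strassen reduces 8 recursive multiplications to 7 at each level.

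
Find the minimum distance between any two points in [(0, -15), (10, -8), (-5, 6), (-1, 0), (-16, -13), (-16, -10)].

Computing all pairwise distances among 6 points:

d((0, -15), (10, -8)) = 12.2066
d((0, -15), (-5, 6)) = 21.587
d((0, -15), (-1, 0)) = 15.0333
d((0, -15), (-16, -13)) = 16.1245
d((0, -15), (-16, -10)) = 16.7631
d((10, -8), (-5, 6)) = 20.5183
d((10, -8), (-1, 0)) = 13.6015
d((10, -8), (-16, -13)) = 26.4764
d((10, -8), (-16, -10)) = 26.0768
d((-5, 6), (-1, 0)) = 7.2111
d((-5, 6), (-16, -13)) = 21.9545
d((-5, 6), (-16, -10)) = 19.4165
d((-1, 0), (-16, -13)) = 19.8494
d((-1, 0), (-16, -10)) = 18.0278
d((-16, -13), (-16, -10)) = 3.0 <-- minimum

Closest pair: (-16, -13) and (-16, -10) with distance 3.0

The closest pair is (-16, -13) and (-16, -10) with Euclidean distance 3.0. For 6 points, brute-force pairwise comparison is shown above. For large n, the divide-and-conquer algorithm (sort by x, recurse on halves, check the dividing strip) achieves O(n log n).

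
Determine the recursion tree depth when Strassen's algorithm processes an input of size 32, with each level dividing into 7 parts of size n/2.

For divide and conquer with division factor 2:

Problem sizes at each level:
Level 0: 32
Level 1: 16
Level 2: 8
Level 3: 4
Level 4: 2
Level 5: 1

The root is level 0 and the size-1 base case is level 5 (the tree spans levels 0 through 5, i.e. 6 levels counting the root), so the depth is the number of divisions: log_2(32) = 5

The recursion tree depth is log_2(32) = 5. At each level, the problem size is divided by 2, so it takes 5 divisions to reduce to a base case of size 1. The algorithm makes 7 recursive calls at each level.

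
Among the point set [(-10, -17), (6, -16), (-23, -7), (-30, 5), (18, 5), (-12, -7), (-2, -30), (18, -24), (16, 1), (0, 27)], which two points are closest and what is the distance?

Computing all pairwise distances among 10 points:

d((-10, -17), (6, -16)) = 16.0312
d((-10, -17), (-23, -7)) = 16.4012
d((-10, -17), (-30, 5)) = 29.7321
d((-10, -17), (18, 5)) = 35.609
d((-10, -17), (-12, -7)) = 10.198
d((-10, -17), (-2, -30)) = 15.2643
d((-10, -17), (18, -24)) = 28.8617
d((-10, -17), (16, 1)) = 31.6228
d((-10, -17), (0, 27)) = 45.1221
d((6, -16), (-23, -7)) = 30.3645
d((6, -16), (-30, 5)) = 41.6773
d((6, -16), (18, 5)) = 24.1868
d((6, -16), (-12, -7)) = 20.1246
d((6, -16), (-2, -30)) = 16.1245
d((6, -16), (18, -24)) = 14.4222
d((6, -16), (16, 1)) = 19.7231
d((6, -16), (0, 27)) = 43.4166
d((-23, -7), (-30, 5)) = 13.8924
d((-23, -7), (18, 5)) = 42.72
d((-23, -7), (-12, -7)) = 11.0
d((-23, -7), (-2, -30)) = 31.1448
d((-23, -7), (18, -24)) = 44.3847
d((-23, -7), (16, 1)) = 39.8121
d((-23, -7), (0, 27)) = 41.0488
d((-30, 5), (18, 5)) = 48.0
d((-30, 5), (-12, -7)) = 21.6333
d((-30, 5), (-2, -30)) = 44.8219
d((-30, 5), (18, -24)) = 56.0803
d((-30, 5), (16, 1)) = 46.1736
d((-30, 5), (0, 27)) = 37.2022
d((18, 5), (-12, -7)) = 32.311
d((18, 5), (-2, -30)) = 40.3113
d((18, 5), (18, -24)) = 29.0
d((18, 5), (16, 1)) = 4.4721 <-- minimum
d((18, 5), (0, 27)) = 28.4253
d((-12, -7), (-2, -30)) = 25.0799
d((-12, -7), (18, -24)) = 34.4819
d((-12, -7), (16, 1)) = 29.1204
d((-12, -7), (0, 27)) = 36.0555
d((-2, -30), (18, -24)) = 20.8806
d((-2, -30), (16, 1)) = 35.8469
d((-2, -30), (0, 27)) = 57.0351
d((18, -24), (16, 1)) = 25.0799
d((18, -24), (0, 27)) = 54.0833
d((16, 1), (0, 27)) = 30.5287

Closest pair: (18, 5) and (16, 1) with distance 4.4721

The closest pair is (18, 5) and (16, 1) with Euclidean distance 4.4721. For 10 points, brute-force pairwise comparison is shown above. For large n, the divide-and-conquer algorithm (sort by x, recurse on halves, check the dividing strip) achieves O(n log n).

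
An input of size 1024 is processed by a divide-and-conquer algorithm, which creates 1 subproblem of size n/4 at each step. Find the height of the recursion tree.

For divide and conquer with division factor 4:

Problem sizes at each level:
Level 0: 1024
Level 1: 256
Level 2: 64
Level 3: 16
Level 4: 4
Level 5: 1

The root is level 0 and the size-1 base case is level 5 (the tree spans levels 0 through 5, i.e. 6 levels counting the root), so the depth is the number of divisions: log_4(1024) = 5

The recursion tree depth is log_4(1024) = 5. At each level, the problem size is divided by 4, so it takes 5 divisions to reduce to a base case of size 1. The algorithm makes 1 recursive call at each level.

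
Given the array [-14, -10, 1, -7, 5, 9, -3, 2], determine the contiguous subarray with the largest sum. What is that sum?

Using Kadane's algorithm on [-14, -10, 1, -7, 5, 9, -3, 2]:

Scanning through the array:
Position 1 (value -10): max_ending_here = -10, max_so_far = -10
Position 2 (value 1): max_ending_here = 1, max_so_far = 1
Position 3 (value -7): max_ending_here = -6, max_so_far = 1
Position 4 (value 5): max_ending_here = 5, max_so_far = 5
Position 5 (value 9): max_ending_here = 14, max_so_far = 14
Position 6 (value -3): max_ending_here = 11, max_so_far = 14
Position 7 (value 2): max_ending_here = 13, max_so_far = 14

Maximum subarray: [5, 9]
Maximum sum: 14

The maximum subarray is [5, 9] with sum 14. This subarray runs from index 4 to index 5.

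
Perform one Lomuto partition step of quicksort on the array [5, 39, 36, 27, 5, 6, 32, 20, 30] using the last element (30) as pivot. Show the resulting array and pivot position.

Lomuto partition with pivot = 30:

Initial array: [5, 39, 36, 27, 5, 6, 32, 20, 30]

arr[0]=5 <= 30: swap with position 0, array becomes [5, 39, 36, 27, 5, 6, 32, 20, 30]
arr[1]=39 > 30: no swap
arr[2]=36 > 30: no swap
arr[3]=27 <= 30: swap with position 1, array becomes [5, 27, 36, 39, 5, 6, 32, 20, 30]
arr[4]=5 <= 30: swap with position 2, array becomes [5, 27, 5, 39, 36, 6, 32, 20, 30]
arr[5]=6 <= 30: swap with position 3, array becomes [5, 27, 5, 6, 36, 39, 32, 20, 30]
arr[6]=32 > 30: no swap
arr[7]=20 <= 30: swap with position 4, array becomes [5, 27, 5, 6, 20, 39, 32, 36, 30]

Place pivot at position 5: [5, 27, 5, 6, 20, 30, 32, 36, 39]
Pivot position: 5

After partitioning with pivot 30, the array becomes [5, 27, 5, 6, 20, 30, 32, 36, 39]. The pivot is placed at index 5. All elements to the left of the pivot are <= 30, and all elements to the right are > 30.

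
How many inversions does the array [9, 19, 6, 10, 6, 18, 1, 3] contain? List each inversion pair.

Finding inversions in [9, 19, 6, 10, 6, 18, 1, 3]:

(0, 2): arr[0]=9 > arr[2]=6
(0, 4): arr[0]=9 > arr[4]=6
(0, 6): arr[0]=9 > arr[6]=1
(0, 7): arr[0]=9 > arr[7]=3
(1, 2): arr[1]=19 > arr[2]=6
(1, 3): arr[1]=19 > arr[3]=10
(1, 4): arr[1]=19 > arr[4]=6
(1, 5): arr[1]=19 > arr[5]=18
(1, 6): arr[1]=19 > arr[6]=1
(1, 7): arr[1]=19 > arr[7]=3
(2, 6): arr[2]=6 > arr[6]=1
(2, 7): arr[2]=6 > arr[7]=3
(3, 4): arr[3]=10 > arr[4]=6
(3, 6): arr[3]=10 > arr[6]=1
(3, 7): arr[3]=10 > arr[7]=3
(4, 6): arr[4]=6 > arr[6]=1
(4, 7): arr[4]=6 > arr[7]=3
(5, 6): arr[5]=18 > arr[6]=1
(5, 7): arr[5]=18 > arr[7]=3

Total inversions: 19

The array has 19 inversion(s): (0,2), (0,4), (0,6), (0,7), (1,2), (1,3), (1,4), (1,5), (1,6), (1,7), (2,6), (2,7), (3,4), (3,6), (3,7), (4,6), (4,7), (5,6), (5,7). Each pair (i,j) satisfies i < j and arr[i] > arr[j].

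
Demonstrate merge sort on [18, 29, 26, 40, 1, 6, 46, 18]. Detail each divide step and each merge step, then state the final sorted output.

Merge sort trace:

Split: [18, 29, 26, 40, 1, 6, 46, 18] -> [18, 29, 26, 40] and [1, 6, 46, 18]
  Split: [18, 29, 26, 40] -> [18, 29] and [26, 40]
    Split: [18, 29] -> [18] and [29]
    Merge: [18] + [29] -> [18, 29]
    Split: [26, 40] -> [26] and [40]
    Merge: [26] + [40] -> [26, 40]
  Merge: [18, 29] + [26, 40] -> [18, 26, 29, 40]
  Split: [1, 6, 46, 18] -> [1, 6] and [46, 18]
    Split: [1, 6] -> [1] and [6]
    Merge: [1] + [6] -> [1, 6]
    Split: [46, 18] -> [46] and [18]
    Merge: [46] + [18] -> [18, 46]
  Merge: [1, 6] + [18, 46] -> [1, 6, 18, 46]
Merge: [18, 26, 29, 40] + [1, 6, 18, 46] -> [1, 6, 18, 18, 26, 29, 40, 46]

Final sorted array: [1, 6, 18, 18, 26, 29, 40, 46]

The merge sort proceeds by recursively splitting the array and merging sorted halves.
After all merges, the sorted array is [1, 6, 18, 18, 26, 29, 40, 46].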